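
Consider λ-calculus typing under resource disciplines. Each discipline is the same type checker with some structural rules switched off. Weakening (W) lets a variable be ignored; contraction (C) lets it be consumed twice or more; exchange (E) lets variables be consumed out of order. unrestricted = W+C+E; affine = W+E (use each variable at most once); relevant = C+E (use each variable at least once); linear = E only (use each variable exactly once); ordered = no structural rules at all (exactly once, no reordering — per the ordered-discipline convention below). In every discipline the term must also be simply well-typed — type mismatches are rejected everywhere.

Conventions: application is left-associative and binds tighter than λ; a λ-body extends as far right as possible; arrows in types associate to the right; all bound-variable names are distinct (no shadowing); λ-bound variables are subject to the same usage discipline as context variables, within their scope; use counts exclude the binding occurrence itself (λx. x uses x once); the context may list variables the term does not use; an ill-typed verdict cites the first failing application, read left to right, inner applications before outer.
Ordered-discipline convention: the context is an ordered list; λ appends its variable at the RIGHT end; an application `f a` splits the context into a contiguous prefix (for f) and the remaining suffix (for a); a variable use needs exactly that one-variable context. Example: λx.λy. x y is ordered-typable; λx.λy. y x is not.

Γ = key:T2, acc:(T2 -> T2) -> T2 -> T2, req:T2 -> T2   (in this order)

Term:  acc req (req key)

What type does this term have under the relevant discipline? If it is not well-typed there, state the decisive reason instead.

term : T2
variable uses: key=1, acc=1, req=2
order of uses: acc, req, req, key
typing: the term checks, with type T2
summary: ordered ✗ · linear ✗ · affine ✗ · relevant ✓ · unrestricted ✓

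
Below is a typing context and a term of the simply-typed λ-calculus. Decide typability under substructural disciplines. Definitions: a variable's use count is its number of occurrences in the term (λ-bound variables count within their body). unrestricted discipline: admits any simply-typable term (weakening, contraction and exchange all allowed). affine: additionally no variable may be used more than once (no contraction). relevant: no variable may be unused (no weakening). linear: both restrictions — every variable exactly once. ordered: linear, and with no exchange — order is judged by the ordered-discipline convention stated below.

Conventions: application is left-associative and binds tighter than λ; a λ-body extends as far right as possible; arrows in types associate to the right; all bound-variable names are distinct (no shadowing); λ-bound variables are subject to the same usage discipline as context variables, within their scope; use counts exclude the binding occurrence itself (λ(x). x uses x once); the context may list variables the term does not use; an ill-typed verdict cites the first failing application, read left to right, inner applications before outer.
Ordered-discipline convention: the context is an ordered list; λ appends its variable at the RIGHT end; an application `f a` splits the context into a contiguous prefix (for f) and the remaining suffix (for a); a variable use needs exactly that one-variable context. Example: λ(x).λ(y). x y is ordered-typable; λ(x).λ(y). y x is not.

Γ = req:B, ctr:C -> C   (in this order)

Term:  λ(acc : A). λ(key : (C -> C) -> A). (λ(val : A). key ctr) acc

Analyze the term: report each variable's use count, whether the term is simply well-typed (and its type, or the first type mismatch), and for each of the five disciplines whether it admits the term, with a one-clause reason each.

variable uses: req=0; ctr=1; acc [bound]=1; key [bound]=1; val [bound]=0
left-to-right use order: key, ctr, acc
typing: well-typed at A -> ((C -> C) -> A) -> A
ordered: ✗ — req, val never used (weakening)
linear: ✗ — req, val never used (weakening)
affine: ✓ — at most one use each (req, ctr, acc, key, val)
relevant: ✗ — req, val never used (weakening)
unrestricted: ✓ — type-checks (A -> ((C -> C) -> A) -> A) and nothing is barred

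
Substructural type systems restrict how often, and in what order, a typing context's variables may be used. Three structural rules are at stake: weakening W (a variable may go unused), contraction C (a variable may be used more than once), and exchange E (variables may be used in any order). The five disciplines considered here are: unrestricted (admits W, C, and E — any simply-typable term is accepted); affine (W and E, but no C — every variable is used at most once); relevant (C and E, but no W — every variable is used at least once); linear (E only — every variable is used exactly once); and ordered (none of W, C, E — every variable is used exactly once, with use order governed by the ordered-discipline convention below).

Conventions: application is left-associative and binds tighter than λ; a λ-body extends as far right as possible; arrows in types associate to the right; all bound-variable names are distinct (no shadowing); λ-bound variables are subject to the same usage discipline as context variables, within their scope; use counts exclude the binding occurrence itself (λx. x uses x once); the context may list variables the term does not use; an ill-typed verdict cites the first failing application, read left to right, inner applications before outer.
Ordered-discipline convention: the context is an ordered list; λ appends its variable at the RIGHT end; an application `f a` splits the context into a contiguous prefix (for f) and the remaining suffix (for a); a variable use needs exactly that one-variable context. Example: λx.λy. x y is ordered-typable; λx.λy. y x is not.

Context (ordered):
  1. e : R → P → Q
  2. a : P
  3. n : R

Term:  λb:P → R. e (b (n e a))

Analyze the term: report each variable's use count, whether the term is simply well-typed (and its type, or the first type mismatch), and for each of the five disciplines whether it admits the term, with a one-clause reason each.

use counts: e ×2; a ×1; n ×1; b (bound) ×1
use order (left to right): e, b, n, e, a
typing: ill-typed: applying a non-function (R)
ordered ✗ (the type mismatch rejects it)
linear ✗ (not simply typable)
affine ✗ (fails simple typing)
relevant ✗ (a type mismatch blocks all five)
unrestricted ✗ (the type mismatch rejects it)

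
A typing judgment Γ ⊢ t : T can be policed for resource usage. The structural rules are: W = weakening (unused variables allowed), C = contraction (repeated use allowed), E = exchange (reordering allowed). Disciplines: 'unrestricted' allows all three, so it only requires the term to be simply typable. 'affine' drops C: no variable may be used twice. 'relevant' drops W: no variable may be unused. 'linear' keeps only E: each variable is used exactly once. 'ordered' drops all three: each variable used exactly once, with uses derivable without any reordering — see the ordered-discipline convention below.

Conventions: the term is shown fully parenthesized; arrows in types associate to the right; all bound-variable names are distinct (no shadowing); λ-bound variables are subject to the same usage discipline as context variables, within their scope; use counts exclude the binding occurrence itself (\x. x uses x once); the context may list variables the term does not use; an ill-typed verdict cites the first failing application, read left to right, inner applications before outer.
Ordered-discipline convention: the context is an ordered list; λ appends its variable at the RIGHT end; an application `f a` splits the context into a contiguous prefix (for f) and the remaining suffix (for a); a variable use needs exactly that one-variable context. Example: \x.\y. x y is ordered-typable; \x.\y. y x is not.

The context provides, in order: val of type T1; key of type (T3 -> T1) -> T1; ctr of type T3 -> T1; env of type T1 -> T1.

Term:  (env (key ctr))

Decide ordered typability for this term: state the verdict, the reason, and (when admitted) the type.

no — val left unused
counts: val: 0×, key: 1×, ctr: 1×, env: 1×
order of uses: env, key, ctr
typing: well-typed — term : T1
summary: ordered ✗ · linear ✗ · affine ✓ · relevant ✗ · unrestricted ✓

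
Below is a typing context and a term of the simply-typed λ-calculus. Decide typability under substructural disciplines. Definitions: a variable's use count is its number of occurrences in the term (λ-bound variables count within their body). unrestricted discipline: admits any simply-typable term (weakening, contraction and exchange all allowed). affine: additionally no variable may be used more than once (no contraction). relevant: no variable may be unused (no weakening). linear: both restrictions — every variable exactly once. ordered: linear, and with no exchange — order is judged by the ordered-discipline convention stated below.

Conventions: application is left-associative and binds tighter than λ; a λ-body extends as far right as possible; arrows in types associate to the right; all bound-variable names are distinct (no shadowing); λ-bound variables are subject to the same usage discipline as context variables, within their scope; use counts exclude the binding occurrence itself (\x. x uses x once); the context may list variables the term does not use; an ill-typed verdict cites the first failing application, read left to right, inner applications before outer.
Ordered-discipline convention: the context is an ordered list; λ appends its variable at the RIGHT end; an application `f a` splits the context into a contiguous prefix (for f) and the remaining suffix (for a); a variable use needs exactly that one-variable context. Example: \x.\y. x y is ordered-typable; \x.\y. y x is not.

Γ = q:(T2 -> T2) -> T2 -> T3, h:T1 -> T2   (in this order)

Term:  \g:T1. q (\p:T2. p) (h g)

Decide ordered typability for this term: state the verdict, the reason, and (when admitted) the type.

yes — single-use (q, h, g, p), ordered derivation ok; term : T1 -> T3
counts: q: 1×; h: 1×; g (λ-bound): 1×; p (λ-bound): 1×
uses in reading order: q, p, h, g
typing: well-typed — term : T1 -> T3
all disciplines: ordered ✓ | linear ✓ | affine ✓ | relevant ✓ | unrestricted ✓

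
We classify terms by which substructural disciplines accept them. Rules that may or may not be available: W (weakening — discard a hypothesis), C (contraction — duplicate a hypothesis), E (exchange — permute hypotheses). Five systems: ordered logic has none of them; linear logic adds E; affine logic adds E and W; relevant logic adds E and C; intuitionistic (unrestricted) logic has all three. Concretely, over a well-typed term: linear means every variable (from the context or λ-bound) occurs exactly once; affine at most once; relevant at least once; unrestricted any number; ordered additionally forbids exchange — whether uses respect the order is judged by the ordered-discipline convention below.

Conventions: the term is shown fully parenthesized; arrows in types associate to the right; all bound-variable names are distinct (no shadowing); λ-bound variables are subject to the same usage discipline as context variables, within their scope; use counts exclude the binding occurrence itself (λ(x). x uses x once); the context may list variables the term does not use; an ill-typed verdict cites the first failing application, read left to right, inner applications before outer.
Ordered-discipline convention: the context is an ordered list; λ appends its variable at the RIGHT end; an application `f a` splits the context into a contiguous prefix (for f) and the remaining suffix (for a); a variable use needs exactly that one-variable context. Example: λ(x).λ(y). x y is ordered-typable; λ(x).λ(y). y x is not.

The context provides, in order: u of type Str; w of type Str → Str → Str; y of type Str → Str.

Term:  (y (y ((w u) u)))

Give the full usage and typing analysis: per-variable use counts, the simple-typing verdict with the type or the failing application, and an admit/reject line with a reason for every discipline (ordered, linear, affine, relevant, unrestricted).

usage: u: 2×, w: 1×, y: 2×
left-to-right use order: y, y, w, u, u
typing: ✓ — Str
ordered ✗ (repeated use of u ×2, y ×2)
linear ✗ (repeated use of u ×2, y ×2)
affine ✗ (repeated use of u ×2, y ×2)
relevant ✓ (u, w, y: all used, weakening unneeded)
unrestricted ✓ (well-typed at Str; no restrictions here)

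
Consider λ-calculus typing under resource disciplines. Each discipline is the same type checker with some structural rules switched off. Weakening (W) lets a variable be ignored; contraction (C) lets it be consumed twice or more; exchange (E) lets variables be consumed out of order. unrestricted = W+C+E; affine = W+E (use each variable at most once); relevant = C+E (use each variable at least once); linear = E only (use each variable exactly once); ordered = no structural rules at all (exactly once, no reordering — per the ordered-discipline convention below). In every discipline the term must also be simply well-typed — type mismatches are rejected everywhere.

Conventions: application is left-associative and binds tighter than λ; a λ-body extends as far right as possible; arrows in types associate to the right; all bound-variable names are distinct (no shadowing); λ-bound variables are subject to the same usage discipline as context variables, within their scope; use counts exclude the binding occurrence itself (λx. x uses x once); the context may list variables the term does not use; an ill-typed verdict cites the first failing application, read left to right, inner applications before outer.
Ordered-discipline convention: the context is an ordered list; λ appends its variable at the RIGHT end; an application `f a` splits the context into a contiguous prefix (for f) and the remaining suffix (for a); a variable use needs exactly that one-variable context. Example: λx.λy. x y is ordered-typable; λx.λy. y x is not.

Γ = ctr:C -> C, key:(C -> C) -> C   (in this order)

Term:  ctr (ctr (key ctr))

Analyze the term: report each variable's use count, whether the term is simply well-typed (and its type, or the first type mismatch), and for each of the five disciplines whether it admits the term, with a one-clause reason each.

use counts: ctr=3, key=1
order of uses: ctr, ctr, key, ctr
typing: ✓ — C
ordered: ✗, repeated use of ctr ×3
linear: ✗, repeated use of ctr ×3
affine: ✗, repeated use of ctr ×3
relevant: ✓, every one of ctr, key appears
unrestricted: ✓, simply typable at C; W, C, E all held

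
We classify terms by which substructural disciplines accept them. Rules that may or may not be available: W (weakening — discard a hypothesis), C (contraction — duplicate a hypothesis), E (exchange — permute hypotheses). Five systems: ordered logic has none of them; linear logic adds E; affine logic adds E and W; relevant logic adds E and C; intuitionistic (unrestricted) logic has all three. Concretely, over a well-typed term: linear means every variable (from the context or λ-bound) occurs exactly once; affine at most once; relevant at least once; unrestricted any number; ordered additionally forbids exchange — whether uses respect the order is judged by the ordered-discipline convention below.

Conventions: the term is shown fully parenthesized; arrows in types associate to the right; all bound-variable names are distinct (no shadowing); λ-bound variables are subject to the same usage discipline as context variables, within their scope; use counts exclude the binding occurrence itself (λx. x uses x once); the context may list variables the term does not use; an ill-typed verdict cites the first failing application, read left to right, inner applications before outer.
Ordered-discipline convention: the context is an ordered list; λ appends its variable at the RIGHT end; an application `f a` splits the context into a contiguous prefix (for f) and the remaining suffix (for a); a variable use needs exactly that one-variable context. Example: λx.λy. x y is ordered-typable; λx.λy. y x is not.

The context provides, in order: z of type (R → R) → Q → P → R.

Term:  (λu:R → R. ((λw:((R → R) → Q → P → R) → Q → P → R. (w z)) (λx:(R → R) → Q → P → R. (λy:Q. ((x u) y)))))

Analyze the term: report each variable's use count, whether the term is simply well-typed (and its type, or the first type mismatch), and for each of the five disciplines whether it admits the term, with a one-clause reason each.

usage: z: 1×; u (bound): 1×; w (bound): 1×; x (bound): 1×; y (bound): 1×
uses in reading order: w, z, x, u, y
typing: ✓ — (R → R) → Q → P → R
ordered: ✗ — use order w, z, x, u, y needs exchange
linear: ✓ — each of z, u, w, x, y used exactly once
affine: ✓ — none of z, u, w, x, y used more than once
relevant: ✓ — z, u, w, x, y: all used, weakening unneeded
unrestricted: ✓ — well-typed at (R → R) → Q → P → R; no restrictions here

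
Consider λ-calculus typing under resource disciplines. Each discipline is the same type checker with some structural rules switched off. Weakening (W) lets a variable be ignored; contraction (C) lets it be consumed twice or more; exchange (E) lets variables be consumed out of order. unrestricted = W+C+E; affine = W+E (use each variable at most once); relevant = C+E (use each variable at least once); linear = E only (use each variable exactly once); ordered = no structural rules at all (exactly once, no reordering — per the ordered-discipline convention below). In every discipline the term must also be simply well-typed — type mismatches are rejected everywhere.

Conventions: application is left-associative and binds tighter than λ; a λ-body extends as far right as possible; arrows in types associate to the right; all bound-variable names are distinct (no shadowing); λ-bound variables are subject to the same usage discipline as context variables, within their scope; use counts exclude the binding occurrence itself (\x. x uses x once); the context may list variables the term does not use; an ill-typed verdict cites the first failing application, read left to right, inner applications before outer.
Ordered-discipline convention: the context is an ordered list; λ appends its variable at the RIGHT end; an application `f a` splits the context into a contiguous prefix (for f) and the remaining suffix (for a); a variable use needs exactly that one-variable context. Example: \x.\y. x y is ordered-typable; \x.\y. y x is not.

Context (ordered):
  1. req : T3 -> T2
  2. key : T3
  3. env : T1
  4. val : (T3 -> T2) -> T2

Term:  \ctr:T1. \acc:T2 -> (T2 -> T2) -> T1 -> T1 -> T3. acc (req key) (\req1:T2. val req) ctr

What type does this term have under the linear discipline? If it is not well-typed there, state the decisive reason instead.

not well-typed under linear — repeated use of req ×2; unused: env, req1 — weakening required
variable uses: req: 2×; key: 1×; env: 0×; val: 1×; ctr (bound): 1×; acc (bound): 1×; req1 (bound): 0×
left-to-right use order: acc, req, key, val, req, ctr
typing: well-typed — term : T1 -> (T2 -> (T2 -> T2) -> T1 -> T1 -> T3) -> T1 -> T3
per-discipline verdicts: ordered ✗; linear ✗; affine ✗; relevant ✗; unrestricted ✓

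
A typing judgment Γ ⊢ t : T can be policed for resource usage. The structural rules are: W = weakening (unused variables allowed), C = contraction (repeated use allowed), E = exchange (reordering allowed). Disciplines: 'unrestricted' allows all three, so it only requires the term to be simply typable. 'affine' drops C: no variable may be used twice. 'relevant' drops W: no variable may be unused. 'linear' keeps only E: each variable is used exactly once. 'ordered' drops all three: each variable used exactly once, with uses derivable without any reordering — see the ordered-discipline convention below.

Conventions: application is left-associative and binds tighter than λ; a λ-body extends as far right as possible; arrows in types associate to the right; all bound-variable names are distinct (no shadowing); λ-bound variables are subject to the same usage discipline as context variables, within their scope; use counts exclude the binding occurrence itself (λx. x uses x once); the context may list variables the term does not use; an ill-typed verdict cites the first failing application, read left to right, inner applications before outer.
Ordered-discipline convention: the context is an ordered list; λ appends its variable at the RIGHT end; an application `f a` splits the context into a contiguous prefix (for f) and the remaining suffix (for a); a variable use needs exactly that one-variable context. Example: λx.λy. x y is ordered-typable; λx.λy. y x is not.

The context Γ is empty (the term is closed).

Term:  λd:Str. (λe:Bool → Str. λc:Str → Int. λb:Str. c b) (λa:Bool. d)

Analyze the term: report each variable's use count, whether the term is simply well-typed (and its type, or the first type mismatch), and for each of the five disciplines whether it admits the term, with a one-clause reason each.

use counts: d (λ-bound) ×1; e (λ-bound) ×0; c (λ-bound) ×1; b (λ-bound) ×1; a (λ-bound) ×0
uses in reading order: c, b, d
typing: the term checks, with type Str → (Str → Int) → Str → Int
ordered: ✗, unused: e, a — weakening required
linear: ✗, unused: e, a — weakening required
affine: ✓, no duplicate uses among d, e, c, b, a
relevant: ✗, unused: e, a — weakening required
unrestricted: ✓, typability at Str → (Str → Int) → Str → Int is all that's needed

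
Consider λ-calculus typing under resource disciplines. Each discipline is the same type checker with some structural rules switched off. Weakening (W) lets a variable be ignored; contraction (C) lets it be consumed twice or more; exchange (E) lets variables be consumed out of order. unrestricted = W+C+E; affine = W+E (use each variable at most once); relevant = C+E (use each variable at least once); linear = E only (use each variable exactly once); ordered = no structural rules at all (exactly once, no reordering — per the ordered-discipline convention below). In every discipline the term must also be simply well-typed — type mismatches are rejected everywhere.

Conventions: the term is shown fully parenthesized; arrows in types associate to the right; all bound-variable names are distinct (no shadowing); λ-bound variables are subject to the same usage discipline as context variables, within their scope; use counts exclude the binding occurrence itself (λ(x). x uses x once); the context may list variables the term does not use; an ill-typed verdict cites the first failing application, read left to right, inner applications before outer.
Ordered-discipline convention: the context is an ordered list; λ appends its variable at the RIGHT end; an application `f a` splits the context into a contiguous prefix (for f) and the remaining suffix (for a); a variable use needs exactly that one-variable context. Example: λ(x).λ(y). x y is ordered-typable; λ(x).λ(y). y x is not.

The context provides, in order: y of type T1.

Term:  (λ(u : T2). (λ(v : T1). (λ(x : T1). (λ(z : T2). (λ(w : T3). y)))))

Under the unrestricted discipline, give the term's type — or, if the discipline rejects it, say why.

term : T2 → T1 → T1 → T2 → T3 → T1
counts: y: 1×, u (bound): 0×, v (bound): 0×, x (bound): 0×, z (bound): 0×, w (bound): 0×
left-to-right use order: y
typing: well-typed at T2 → T1 → T1 → T2 → T3 → T1
across the five disciplines: ordered ✗ | linear ✗ | affine ✓ | relevant ✗ | unrestricted ✓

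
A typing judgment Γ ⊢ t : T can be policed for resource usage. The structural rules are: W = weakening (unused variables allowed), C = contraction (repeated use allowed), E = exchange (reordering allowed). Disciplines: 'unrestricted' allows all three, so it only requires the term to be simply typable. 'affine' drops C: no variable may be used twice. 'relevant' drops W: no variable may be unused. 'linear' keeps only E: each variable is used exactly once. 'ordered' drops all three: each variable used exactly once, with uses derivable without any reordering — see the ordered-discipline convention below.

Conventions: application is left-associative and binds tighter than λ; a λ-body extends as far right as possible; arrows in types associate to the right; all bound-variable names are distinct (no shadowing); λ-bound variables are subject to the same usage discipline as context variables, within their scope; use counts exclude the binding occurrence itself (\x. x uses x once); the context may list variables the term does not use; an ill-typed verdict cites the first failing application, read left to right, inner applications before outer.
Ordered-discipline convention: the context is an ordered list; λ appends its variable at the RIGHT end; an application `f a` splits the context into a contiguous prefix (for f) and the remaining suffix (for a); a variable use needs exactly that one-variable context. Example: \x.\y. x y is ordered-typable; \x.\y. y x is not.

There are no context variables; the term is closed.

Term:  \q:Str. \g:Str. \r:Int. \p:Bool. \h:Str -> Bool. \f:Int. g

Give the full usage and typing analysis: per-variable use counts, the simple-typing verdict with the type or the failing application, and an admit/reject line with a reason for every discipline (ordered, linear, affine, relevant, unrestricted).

usage: q (λ-bound) ×0; g (λ-bound) ×1; r (λ-bound) ×0; p (λ-bound) ×0; h (λ-bound) ×0; f (λ-bound) ×0
uses in reading order: g
typing: the term checks, with type Str -> Str -> Int -> Bool -> (Str -> Bool) -> Int -> Str
ordered ✗ (needs weakening: q, r, p, h, f unused)
linear ✗ (needs weakening: q, r, p, h, f unused)
affine ✓ (q, g, r, p, h, f: no repeats, contraction unneeded)
relevant ✗ (needs weakening: q, r, p, h, f unused)
unrestricted ✓ (well-typed at Str -> Str -> Int -> Bool -> (Str -> Bool) -> Int -> Str; no restrictions here)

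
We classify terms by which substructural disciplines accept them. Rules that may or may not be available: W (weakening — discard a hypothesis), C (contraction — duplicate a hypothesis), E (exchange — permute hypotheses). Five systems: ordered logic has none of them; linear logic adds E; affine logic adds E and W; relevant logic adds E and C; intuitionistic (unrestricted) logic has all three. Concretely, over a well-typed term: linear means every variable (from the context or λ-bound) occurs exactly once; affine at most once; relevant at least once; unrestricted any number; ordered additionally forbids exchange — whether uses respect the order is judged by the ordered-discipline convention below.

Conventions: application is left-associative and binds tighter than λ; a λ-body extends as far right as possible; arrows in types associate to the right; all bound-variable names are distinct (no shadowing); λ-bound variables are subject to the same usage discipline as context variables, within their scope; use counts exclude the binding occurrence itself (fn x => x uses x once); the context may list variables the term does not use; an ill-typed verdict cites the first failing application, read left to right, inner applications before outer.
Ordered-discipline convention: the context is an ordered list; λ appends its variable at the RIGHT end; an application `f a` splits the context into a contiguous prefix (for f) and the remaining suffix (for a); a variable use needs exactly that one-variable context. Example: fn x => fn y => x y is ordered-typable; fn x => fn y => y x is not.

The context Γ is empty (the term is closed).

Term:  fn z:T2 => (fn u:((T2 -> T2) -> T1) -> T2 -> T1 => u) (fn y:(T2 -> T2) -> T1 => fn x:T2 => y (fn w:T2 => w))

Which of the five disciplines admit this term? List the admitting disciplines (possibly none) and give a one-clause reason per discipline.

admitting disciplines: affine, unrestricted
variable uses: z (λ-bound): 0×; u (λ-bound): 1×; y (λ-bound): 1×; x (λ-bound): 0×; w (λ-bound): 1×
uses in reading order: u, y, w
typing: well-typed — term : T2 -> ((T2 -> T2) -> T1) -> T2 -> T1
ordered: ✗, unused: z, x — weakening required
linear: ✗, unused: z, x — weakening required
affine: ✓, at most one use each (z, u, y, x, w)
relevant: ✗, unused: z, x — weakening required
unrestricted: ✓, simply typable at T2 -> ((T2 -> T2) -> T1) -> T2 -> T1; W, C, E all held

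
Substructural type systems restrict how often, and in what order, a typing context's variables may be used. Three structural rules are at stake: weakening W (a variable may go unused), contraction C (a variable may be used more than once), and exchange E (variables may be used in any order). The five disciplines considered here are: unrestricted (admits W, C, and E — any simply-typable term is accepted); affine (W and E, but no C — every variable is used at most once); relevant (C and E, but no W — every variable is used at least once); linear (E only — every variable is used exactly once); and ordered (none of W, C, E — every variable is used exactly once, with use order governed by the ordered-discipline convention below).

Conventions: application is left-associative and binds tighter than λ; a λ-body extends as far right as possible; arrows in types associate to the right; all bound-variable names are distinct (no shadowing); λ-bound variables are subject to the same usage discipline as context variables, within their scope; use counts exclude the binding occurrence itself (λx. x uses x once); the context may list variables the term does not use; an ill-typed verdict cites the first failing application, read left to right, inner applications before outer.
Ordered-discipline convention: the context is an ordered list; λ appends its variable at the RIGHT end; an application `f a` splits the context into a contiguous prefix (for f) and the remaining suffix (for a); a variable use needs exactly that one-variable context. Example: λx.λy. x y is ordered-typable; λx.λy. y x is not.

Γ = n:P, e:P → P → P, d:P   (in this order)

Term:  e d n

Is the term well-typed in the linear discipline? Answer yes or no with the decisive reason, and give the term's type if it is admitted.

yes — each of n, e, d used exactly once; term : P
counts: n=1; e=1; d=1
uses in reading order: e, d, n
typing: well-typed — term : P
summary: ordered ✗ · linear ✓ · affine ✓ · relevant ✓ · unrestricted ✓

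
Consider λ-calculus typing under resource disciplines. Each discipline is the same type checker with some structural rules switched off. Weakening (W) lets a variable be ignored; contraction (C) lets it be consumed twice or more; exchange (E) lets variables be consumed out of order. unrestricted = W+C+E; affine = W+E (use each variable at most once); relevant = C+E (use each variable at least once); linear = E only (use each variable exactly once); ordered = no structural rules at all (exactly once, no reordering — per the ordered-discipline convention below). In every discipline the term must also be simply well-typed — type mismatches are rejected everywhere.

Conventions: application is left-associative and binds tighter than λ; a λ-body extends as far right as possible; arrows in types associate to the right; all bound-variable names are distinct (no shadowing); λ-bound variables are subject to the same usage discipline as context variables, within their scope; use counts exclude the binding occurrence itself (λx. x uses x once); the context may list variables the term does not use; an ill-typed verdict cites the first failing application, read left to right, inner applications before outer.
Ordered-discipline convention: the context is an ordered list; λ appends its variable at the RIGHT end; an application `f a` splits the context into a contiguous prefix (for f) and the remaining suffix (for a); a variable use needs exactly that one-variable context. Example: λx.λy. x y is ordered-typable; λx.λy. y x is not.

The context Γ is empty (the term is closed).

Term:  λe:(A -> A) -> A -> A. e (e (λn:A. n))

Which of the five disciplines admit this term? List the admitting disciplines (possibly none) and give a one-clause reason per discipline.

admitted in: relevant, unrestricted
use counts: e [bound]: 2×, n [bound]: 1×
uses in reading order: e, e, n
typing: well-typed at ((A -> A) -> A -> A) -> A -> A
ordered: ✗ — uses contraction: e ×2
linear: ✗ — uses contraction: e ×2
affine: ✗ — uses contraction: e ×2
relevant: ✓ — e, n: all used, weakening unneeded
unrestricted: ✓ — well-typed at ((A -> A) -> A -> A) -> A -> A; no restrictions here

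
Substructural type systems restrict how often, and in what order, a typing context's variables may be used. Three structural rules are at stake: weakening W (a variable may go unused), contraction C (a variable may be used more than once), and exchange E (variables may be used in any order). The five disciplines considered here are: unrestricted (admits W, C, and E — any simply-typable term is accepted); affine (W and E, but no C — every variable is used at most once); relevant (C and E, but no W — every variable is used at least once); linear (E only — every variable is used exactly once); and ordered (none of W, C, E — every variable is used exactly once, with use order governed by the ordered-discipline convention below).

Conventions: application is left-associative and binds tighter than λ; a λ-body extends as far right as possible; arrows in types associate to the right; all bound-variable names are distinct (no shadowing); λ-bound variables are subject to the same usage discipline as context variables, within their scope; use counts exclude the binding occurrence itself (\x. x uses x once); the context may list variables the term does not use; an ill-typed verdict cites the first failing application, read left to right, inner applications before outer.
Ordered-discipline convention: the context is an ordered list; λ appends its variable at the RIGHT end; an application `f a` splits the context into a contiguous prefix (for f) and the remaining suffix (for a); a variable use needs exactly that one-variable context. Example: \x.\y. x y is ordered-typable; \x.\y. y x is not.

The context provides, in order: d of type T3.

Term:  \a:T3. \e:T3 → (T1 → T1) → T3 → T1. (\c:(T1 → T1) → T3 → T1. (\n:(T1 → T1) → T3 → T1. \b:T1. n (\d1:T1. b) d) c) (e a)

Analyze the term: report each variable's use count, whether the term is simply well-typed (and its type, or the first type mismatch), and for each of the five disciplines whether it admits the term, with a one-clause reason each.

use counts: d: 1×; a (bound): 1×; e (bound): 1×; c (bound): 1×; n (bound): 1×; b (bound): 1×; d1 (bound): 0×
uses in reading order: n, b, d, c, e, a
typing: well-typed at T3 → (T3 → (T1 → T1) → T3 → T1) → T1 → T1
ordered: ✗ — unused: d1 — weakening required
linear: ✗ — unused: d1 — weakening required
affine: ✓ — no duplicate uses among d, a, e, c, n, b, d1
relevant: ✗ — unused: d1 — weakening required
unrestricted: ✓ — well-typed at T3 → (T3 → (T1 → T1) → T3 → T1) → T1 → T1; no restrictions here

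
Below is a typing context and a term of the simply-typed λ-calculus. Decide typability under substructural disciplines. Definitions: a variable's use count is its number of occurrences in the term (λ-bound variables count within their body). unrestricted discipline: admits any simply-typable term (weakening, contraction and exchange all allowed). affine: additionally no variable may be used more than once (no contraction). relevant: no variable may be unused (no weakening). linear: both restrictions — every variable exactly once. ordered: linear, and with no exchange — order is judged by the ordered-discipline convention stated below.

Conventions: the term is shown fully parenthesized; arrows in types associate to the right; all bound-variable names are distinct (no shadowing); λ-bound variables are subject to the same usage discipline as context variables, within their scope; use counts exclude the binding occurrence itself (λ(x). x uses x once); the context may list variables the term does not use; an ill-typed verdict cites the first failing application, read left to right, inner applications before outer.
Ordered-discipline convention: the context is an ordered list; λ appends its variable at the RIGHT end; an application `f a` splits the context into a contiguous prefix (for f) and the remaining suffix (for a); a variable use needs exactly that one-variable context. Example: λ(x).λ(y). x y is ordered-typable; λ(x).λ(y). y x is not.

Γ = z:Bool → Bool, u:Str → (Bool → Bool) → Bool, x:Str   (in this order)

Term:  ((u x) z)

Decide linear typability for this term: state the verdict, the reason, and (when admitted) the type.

yes — exactly-once usage across z, u, x; term : Bool
usage: z: 1; u: 1; x: 1
use order (left to right): u, x, z
typing: the term checks, with type Bool
across the five disciplines: ordered ✗ · linear ✓ · affine ✓ · relevant ✓ · unrestricted ✓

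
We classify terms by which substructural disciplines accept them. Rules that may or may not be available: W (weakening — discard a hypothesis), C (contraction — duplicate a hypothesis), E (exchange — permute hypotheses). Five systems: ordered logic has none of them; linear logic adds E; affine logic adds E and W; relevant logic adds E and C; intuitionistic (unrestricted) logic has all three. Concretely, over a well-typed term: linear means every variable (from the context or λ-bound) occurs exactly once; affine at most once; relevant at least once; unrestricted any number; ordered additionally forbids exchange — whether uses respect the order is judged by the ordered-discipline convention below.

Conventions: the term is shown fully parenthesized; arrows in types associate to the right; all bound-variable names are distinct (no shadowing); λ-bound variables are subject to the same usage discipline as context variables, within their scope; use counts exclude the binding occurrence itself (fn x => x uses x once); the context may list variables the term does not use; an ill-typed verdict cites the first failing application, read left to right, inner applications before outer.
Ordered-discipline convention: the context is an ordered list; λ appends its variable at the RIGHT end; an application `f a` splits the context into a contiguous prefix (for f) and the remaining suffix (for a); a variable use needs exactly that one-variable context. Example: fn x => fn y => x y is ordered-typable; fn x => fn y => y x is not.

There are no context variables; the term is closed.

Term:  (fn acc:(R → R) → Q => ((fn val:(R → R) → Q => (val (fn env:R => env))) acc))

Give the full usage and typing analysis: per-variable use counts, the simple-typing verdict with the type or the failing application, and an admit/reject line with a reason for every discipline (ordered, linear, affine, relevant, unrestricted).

counts: acc (λ-bound) ×1, val (λ-bound) ×1, env (λ-bound) ×1
order of uses: val, env, acc
typing: well-typed — term : ((R → R) → Q) → Q
ordered: ✓ — single-use (acc, val, env), ordered derivation ok
linear: ✓ — single use per variable (acc, val, env)
affine: ✓ — acc, val, env: no repeats, contraction unneeded
relevant: ✓ — acc, val, env: all used, weakening unneeded
unrestricted: ✓ — well-typed at ((R → R) → Q) → Q; no restrictions here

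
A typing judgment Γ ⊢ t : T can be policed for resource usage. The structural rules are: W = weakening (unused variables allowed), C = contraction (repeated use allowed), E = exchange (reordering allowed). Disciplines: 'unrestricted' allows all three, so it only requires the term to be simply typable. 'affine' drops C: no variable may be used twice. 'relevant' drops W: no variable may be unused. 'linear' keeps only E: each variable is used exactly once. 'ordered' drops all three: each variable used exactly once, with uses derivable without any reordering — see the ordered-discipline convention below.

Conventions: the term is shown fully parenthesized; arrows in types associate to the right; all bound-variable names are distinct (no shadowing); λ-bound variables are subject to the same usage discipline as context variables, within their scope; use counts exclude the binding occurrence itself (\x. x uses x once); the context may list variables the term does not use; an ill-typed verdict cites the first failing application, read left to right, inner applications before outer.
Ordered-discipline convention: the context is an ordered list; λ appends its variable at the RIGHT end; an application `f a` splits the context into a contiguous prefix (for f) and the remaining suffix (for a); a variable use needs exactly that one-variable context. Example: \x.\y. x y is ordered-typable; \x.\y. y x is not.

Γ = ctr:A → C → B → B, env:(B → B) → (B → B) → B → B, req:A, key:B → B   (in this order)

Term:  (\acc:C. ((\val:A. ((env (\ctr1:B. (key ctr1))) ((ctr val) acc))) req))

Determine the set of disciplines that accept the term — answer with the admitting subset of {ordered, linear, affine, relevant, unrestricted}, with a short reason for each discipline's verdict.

admitting disciplines: linear, affine, relevant, unrestricted
use counts: ctr: 1×, env: 1×, req: 1×, key: 1×, acc (bound): 1×, val (bound): 1×, ctr1 (bound): 1×
uses in reading order: env, key, ctr1, ctr, val, acc, req
typing: well-typed — term : C → B → B
ordered: ✗, no contiguous prefix/suffix split fits env, key, ctr1, ctr, val, acc, req
linear: ✓, ctr, env, req, key, acc, val, ctr1: one use apiece
affine: ✓, ctr, env, req, key, acc, val, ctr1: no repeats, contraction unneeded
relevant: ✓, at least one use each (ctr, env, req, key, acc, val, ctr1)
unrestricted: ✓, type-checks (C → B → B) and nothing is barred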